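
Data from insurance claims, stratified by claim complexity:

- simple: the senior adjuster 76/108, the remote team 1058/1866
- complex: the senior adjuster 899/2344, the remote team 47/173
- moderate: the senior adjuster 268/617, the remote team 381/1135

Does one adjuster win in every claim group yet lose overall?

Yes

Simple: the senior adjuster 76/108 = 70.4%, the remote team 1058/1866 = 56.7% → the senior adjuster
Complex: the senior adjuster 899/2344 = 38.4%, the remote team 47/173 = 27.2% → the senior adjuster
Moderate: the senior adjuster 268/617 = 43.4%, the remote team 381/1135 = 33.6% → the senior adjuster
Overall: the senior adjuster 1243/3069 = 40.5%, the remote team 1486/3174 = 46.8% → the remote team
The senior adjuster wins each claim group but the remote team wins overall — the comparison reverses. The senior adjuster's claims skew toward complex, which has a lower base rate.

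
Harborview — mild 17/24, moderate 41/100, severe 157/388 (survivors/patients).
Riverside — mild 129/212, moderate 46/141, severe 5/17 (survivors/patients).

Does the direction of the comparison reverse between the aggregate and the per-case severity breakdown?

Yes

Mild: Harborview 17/24 = 70.8%, Riverside 129/212 = 60.8% → Harborview
Moderate: Harborview 41/100 = 41.0%, Riverside 46/141 = 32.6% → Harborview
Severe: Harborview 157/388 = 40.5%, Riverside 5/17 = 29.4% → Harborview
Overall: Harborview 215/512 = 42.0%, Riverside 180/370 = 48.6% → Riverside
Harborview wins each case group but Riverside wins overall — the comparison reverses. Harborview's patients skew toward severe, which has a lower base rate.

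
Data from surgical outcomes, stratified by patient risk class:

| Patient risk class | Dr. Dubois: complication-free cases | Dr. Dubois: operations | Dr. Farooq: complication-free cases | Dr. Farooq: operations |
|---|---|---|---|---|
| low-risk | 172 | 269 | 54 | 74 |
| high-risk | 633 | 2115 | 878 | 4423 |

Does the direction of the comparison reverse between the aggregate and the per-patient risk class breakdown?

No

Low-risk: Dr. Dubois 172/269 = 63.9%, Dr. Farooq 54/74 = 73.0% → Dr. Farooq
High-risk: Dr. Dubois 633/2115 = 29.9%, Dr. Farooq 878/4423 = 19.9% → Dr. Dubois
Overall: Dr. Dubois 805/2384 = 33.8%, Dr. Farooq 932/4497 = 20.7% → Dr. Dubois
Neither sweeps: Dr. Dubois wins 1 of 2 groups, Dr. Farooq wins 1. Dr. Dubois wins overall but not every group — no Simpson reversal.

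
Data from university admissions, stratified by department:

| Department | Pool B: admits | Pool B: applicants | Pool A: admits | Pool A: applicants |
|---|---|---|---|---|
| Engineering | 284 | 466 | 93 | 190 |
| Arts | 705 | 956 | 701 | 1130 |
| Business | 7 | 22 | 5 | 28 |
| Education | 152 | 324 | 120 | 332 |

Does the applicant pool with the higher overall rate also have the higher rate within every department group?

Yes

Engineering: Pool B 284/466 = 60.9%, Pool A 93/190 = 48.9% → Pool B
Arts: Pool B 705/956 = 73.7%, Pool A 701/1130 = 62.0% → Pool B
Business: Pool B 7/22 = 31.8%, Pool A 5/28 = 17.9% → Pool B
Education: Pool B 152/324 = 46.9%, Pool A 120/332 = 36.1% → Pool B
Overall: Pool B 1148/1768 = 64.9%, Pool A 919/1680 = 54.7% → Pool B
Pool B wins overall and in every department group — no reversal.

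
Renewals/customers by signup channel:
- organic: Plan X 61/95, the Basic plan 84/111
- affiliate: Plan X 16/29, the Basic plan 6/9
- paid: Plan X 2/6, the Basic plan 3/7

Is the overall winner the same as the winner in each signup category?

Organic: Plan X 61/95 = 64.2%, the Basic plan 84/111 = 75.7% → the Basic plan
Affiliate: Plan X 16/29 = 55.2%, the Basic plan 6/9 = 66.7% → the Basic plan
Paid: Plan X 2/6 = 33.3%, the Basic plan 3/7 = 42.9% → the Basic plan
Overall: Plan X 79/130 = 60.8%, the Basic plan 93/127 = 73.2% → the Basic plan
The Basic plan wins overall and in every signup group — no reversal.

Yes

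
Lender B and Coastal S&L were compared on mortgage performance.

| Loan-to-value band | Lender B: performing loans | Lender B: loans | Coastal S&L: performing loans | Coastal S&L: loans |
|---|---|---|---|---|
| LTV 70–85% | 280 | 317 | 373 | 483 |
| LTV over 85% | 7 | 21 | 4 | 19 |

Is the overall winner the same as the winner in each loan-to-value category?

LTV 70–85%: Lender B 280/317 = 88.3%, Coastal S&L 373/483 = 77.2% → Lender B
LTV over 85%: Lender B 7/21 = 33.3%, Coastal S&L 4/19 = 21.1% → Lender B
Overall: Lender B 287/338 = 84.9%, Coastal S&L 377/502 = 75.1% → Lender B
Lender B wins overall and in every loan-to-value group — no reversal.

Yes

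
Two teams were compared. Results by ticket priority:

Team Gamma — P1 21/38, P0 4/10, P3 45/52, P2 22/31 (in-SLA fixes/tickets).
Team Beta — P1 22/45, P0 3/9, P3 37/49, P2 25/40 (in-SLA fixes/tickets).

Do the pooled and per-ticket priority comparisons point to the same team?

P1: Team Gamma 21/38 = 55.3%, Team Beta 22/45 = 48.9% → Team Gamma
P0: Team Gamma 4/10 = 40.0%, Team Beta 3/9 = 33.3% → Team Gamma
P3: Team Gamma 45/52 = 86.5%, Team Beta 37/49 = 75.5% → Team Gamma
P2: Team Gamma 22/31 = 71.0%, Team Beta 25/40 = 62.5% → Team Gamma
Overall: Team Gamma 92/131 = 70.2%, Team Beta 87/143 = 60.8% → Team Gamma
Team Gamma wins overall and in every ticket group — no reversal.

Yes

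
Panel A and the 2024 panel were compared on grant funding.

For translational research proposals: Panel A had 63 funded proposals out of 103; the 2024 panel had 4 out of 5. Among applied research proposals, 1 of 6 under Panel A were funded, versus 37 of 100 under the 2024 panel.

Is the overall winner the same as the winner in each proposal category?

No

Translational research: Panel A 63/103 = 61.2%, the 2024 panel 4/5 = 80.0% → the 2024 panel
Applied research: Panel A 1/6 = 16.7%, the 2024 panel 37/100 = 37.0% → the 2024 panel
Overall: Panel A 64/109 = 58.7%, the 2024 panel 41/105 = 39.0% → Panel A
The 2024 panel wins each proposal group but Panel A wins overall — the comparison reverses. The 2024 panel's proposals skew toward applied research, which has a lower base rate.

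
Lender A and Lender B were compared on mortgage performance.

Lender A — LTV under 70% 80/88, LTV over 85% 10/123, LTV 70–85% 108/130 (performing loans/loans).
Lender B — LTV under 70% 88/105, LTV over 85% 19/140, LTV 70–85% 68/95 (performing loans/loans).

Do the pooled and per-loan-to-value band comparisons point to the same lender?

No

LTV under 70%: Lender A 80/88 = 90.9%, Lender B 88/105 = 83.8% → Lender A
LTV over 85%: Lender A 10/123 = 8.1%, Lender B 19/140 = 13.6% → Lender B
LTV 70–85%: Lender A 108/130 = 83.1%, Lender B 68/95 = 71.6% → Lender A
Overall: Lender A 198/341 = 58.1%, Lender B 175/340 = 51.5% → Lender A
Neither sweeps: Lender A wins 2 of 3 groups, Lender B wins 1. Lender A wins overall but not every group — no Simpson reversal.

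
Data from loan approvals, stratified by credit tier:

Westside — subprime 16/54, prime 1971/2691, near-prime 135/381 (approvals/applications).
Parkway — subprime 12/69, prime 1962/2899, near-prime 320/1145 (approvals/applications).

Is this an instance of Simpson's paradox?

No

Subprime: Westside 16/54 = 29.6%, Parkway 12/69 = 17.4% → Westside
Prime: Westside 1971/2691 = 73.2%, Parkway 1962/2899 = 67.7% → Westside
Near-prime: Westside 135/381 = 35.4%, Parkway 320/1145 = 27.9% → Westside
Overall: Westside 2122/3126 = 67.9%, Parkway 2294/4113 = 55.8% → Westside
Westside wins overall and in every credit group — no reversal.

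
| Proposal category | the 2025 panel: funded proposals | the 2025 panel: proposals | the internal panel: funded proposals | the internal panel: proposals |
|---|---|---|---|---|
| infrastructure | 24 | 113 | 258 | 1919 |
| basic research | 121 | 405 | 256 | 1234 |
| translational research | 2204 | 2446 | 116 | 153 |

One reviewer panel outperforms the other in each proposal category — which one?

Infrastructure: the 2025 panel 24/113 = 21.2%, the internal panel 258/1919 = 13.4% → the 2025 panel
Basic research: the 2025 panel 121/405 = 29.9%, the internal panel 256/1234 = 20.7% → the 2025 panel
Translational research: the 2025 panel 2204/2446 = 90.1%, the internal panel 116/153 = 75.8% → the 2025 panel
The 2025 panel has the higher rate in all 3 groups.

the 2025 panel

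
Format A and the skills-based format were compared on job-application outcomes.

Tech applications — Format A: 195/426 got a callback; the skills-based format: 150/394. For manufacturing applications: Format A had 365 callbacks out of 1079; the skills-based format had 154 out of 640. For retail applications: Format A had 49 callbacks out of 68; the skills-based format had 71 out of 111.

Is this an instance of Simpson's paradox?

No

Tech: Format A 195/426 = 45.8%, the skills-based format 150/394 = 38.1% → Format A
Manufacturing: Format A 365/1079 = 33.8%, the skills-based format 154/640 = 24.1% → Format A
Retail: Format A 49/68 = 72.1%, the skills-based format 71/111 = 64.0% → Format A
Overall: Format A 609/1573 = 38.7%, the skills-based format 375/1145 = 32.8% → Format A
Format A wins overall and in every industry group — no reversal.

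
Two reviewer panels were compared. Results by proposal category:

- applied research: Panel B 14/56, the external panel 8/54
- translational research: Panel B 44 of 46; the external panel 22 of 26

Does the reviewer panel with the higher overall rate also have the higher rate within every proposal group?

Applied research: Panel B 14/56 = 25.0%, the external panel 8/54 = 14.8% → Panel B
Translational research: Panel B 44/46 = 95.7%, the external panel 22/26 = 84.6% → Panel B
Overall: Panel B 58/102 = 56.9%, the external panel 30/80 = 37.5% → Panel B
Panel B wins overall and in every proposal group — no reversal.

Yes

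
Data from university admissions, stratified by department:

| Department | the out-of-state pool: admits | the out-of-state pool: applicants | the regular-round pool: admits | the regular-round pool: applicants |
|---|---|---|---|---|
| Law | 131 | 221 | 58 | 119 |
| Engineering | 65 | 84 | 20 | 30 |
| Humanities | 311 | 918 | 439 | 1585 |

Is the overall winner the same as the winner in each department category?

Law: the out-of-state pool 131/221 = 59.3%, the regular-round pool 58/119 = 48.7% → the out-of-state pool
Engineering: the out-of-state pool 65/84 = 77.4%, the regular-round pool 20/30 = 66.7% → the out-of-state pool
Humanities: the out-of-state pool 311/918 = 33.9%, the regular-round pool 439/1585 = 27.7% → the out-of-state pool
Overall: the out-of-state pool 507/1223 = 41.5%, the regular-round pool 517/1734 = 29.8% → the out-of-state pool
The out-of-state pool wins overall and in every department group — no reversal.

Yes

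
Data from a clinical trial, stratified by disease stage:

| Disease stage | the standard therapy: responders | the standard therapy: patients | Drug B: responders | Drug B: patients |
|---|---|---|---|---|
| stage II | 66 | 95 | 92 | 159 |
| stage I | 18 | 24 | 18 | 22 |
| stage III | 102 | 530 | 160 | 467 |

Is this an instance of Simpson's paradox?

No

Stage II: the standard therapy 66/95 = 69.5%, Drug B 92/159 = 57.9% → the standard therapy
Stage I: the standard therapy 18/24 = 75.0%, Drug B 18/22 = 81.8% → Drug B
Stage III: the standard therapy 102/530 = 19.2%, Drug B 160/467 = 34.3% → Drug B
Overall: the standard therapy 186/649 = 28.7%, Drug B 270/648 = 41.7% → Drug B
Neither sweeps: the standard therapy wins 1 of 3 groups, Drug B wins 2. Drug B wins overall but not every group — no Simpson reversal.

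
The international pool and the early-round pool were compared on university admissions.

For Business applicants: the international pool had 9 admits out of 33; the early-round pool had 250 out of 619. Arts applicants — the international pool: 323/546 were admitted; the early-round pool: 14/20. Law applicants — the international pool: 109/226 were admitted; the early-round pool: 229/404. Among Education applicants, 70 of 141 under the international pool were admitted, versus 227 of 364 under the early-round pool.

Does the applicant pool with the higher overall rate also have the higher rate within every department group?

No

Business: the international pool 9/33 = 27.3%, the early-round pool 250/619 = 40.4% → the early-round pool
Arts: the international pool 323/546 = 59.2%, the early-round pool 14/20 = 70.0% → the early-round pool
Law: the international pool 109/226 = 48.2%, the early-round pool 229/404 = 56.7% → the early-round pool
Education: the international pool 70/141 = 49.6%, the early-round pool 227/364 = 62.4% → the early-round pool
Overall: the international pool 511/946 = 54.0%, the early-round pool 720/1407 = 51.2% → the international pool
The early-round pool wins each department group but the international pool wins overall — the comparison reverses. The early-round pool's applicants skew toward Business, which has a lower base rate.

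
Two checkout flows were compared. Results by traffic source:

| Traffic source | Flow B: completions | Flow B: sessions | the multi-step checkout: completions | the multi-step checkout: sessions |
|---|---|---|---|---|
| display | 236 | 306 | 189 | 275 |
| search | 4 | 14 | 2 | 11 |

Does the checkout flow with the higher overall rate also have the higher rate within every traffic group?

Yes

Display: Flow B 236/306 = 77.1%, the multi-step checkout 189/275 = 68.7% → Flow B
Search: Flow B 4/14 = 28.6%, the multi-step checkout 2/11 = 18.2% → Flow B
Overall: Flow B 240/320 = 75.0%, the multi-step checkout 191/286 = 66.8% → Flow B
Flow B wins overall and in every traffic group — no reversal.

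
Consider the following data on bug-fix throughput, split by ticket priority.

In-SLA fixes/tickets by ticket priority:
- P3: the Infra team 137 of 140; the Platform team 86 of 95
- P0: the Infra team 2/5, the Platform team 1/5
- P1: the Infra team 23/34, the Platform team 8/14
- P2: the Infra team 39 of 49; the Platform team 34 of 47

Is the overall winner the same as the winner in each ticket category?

P3: the Infra team 137/140 = 97.9%, the Platform team 86/95 = 90.5% → the Infra team
P0: the Infra team 2/5 = 40.0%, the Platform team 1/5 = 20.0% → the Infra team
P1: the Infra team 23/34 = 67.6%, the Platform team 8/14 = 57.1% → the Infra team
P2: the Infra team 39/49 = 79.6%, the Platform team 34/47 = 72.3% → the Infra team
Overall: the Infra team 201/228 = 88.2%, the Platform team 129/161 = 80.1% → the Infra team
The Infra team wins overall and in every ticket group — no reversal.

Yes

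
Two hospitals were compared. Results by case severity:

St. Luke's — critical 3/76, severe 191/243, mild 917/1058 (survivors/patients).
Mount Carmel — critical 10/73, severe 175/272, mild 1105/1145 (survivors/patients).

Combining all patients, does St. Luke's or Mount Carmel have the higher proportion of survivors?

Critical: St. Luke's 3/76 = 3.9%, Mount Carmel 10/73 = 13.7% → Mount Carmel
Severe: St. Luke's 191/243 = 78.6%, Mount Carmel 175/272 = 64.3% → St. Luke's
Mild: St. Luke's 917/1058 = 86.7%, Mount Carmel 1105/1145 = 96.5% → Mount Carmel
Overall: St. Luke's 1111/1377 = 80.7%, Mount Carmel 1290/1490 = 86.6% → Mount Carmel
(Neither sweeps every case group, but Mount Carmel has the higher pooled rate.)

Mount Carmel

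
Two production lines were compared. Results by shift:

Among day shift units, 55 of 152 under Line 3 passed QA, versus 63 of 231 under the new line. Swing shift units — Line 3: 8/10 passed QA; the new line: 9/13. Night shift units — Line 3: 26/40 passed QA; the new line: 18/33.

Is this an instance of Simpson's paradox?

Day shift: Line 3 55/152 = 36.2%, the new line 63/231 = 27.3% → Line 3
Swing shift: Line 3 8/10 = 80.0%, the new line 9/13 = 69.2% → Line 3
Night shift: Line 3 26/40 = 65.0%, the new line 18/33 = 54.5% → Line 3
Overall: Line 3 89/202 = 44.1%, the new line 90/277 = 32.5% → Line 3
Line 3 wins overall and in every shift group — no reversal.

No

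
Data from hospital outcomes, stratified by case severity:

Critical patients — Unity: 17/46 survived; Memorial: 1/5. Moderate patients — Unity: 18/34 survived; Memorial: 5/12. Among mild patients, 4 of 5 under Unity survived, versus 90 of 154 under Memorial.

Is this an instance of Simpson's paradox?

Critical: Unity 17/46 = 37.0%, Memorial 1/5 = 20.0% → Unity
Moderate: Unity 18/34 = 52.9%, Memorial 5/12 = 41.7% → Unity
Mild: Unity 4/5 = 80.0%, Memorial 90/154 = 58.4% → Unity
Overall: Unity 39/85 = 45.9%, Memorial 96/171 = 56.1% → Memorial
Unity wins each case group but Memorial wins overall — the comparison reverses. Unity's patients skew toward critical, which has a lower base rate.

Yes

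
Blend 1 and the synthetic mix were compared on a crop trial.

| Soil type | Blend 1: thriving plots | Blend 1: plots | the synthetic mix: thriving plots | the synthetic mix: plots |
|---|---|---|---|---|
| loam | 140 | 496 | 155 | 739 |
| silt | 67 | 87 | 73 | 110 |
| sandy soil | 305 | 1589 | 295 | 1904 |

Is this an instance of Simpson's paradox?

Loam: Blend 1 140/496 = 28.2%, the synthetic mix 155/739 = 21.0% → Blend 1
Silt: Blend 1 67/87 = 77.0%, the synthetic mix 73/110 = 66.4% → Blend 1
Sandy soil: Blend 1 305/1589 = 19.2%, the synthetic mix 295/1904 = 15.5% → Blend 1
Overall: Blend 1 512/2172 = 23.6%, the synthetic mix 523/2753 = 19.0% → Blend 1
Blend 1 wins overall and in every soil group — no reversal.

No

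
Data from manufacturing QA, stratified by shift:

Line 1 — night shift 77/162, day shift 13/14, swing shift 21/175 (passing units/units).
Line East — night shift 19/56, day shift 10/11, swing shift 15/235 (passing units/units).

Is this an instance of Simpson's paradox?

Night shift: Line 1 77/162 = 47.5%, Line East 19/56 = 33.9% → Line 1
Day shift: Line 1 13/14 = 92.9%, Line East 10/11 = 90.9% → Line 1
Swing shift: Line 1 21/175 = 12.0%, Line East 15/235 = 6.4% → Line 1
Overall: Line 1 111/351 = 31.6%, Line East 44/302 = 14.6% → Line 1
Line 1 wins overall and in every shift group — no reversal.

No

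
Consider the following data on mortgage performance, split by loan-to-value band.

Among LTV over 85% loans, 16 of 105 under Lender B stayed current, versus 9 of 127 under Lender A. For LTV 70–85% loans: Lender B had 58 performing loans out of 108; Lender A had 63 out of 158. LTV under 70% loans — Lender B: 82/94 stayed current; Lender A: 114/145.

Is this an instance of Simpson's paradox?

No

LTV over 85%: Lender B 16/105 = 15.2%, Lender A 9/127 = 7.1% → Lender B
LTV 70–85%: Lender B 58/108 = 53.7%, Lender A 63/158 = 39.9% → Lender B
LTV under 70%: Lender B 82/94 = 87.2%, Lender A 114/145 = 78.6% → Lender B
Overall: Lender B 156/307 = 50.8%, Lender A 186/430 = 43.3% → Lender B
Lender B wins overall and in every loan-to-value group — no reversal.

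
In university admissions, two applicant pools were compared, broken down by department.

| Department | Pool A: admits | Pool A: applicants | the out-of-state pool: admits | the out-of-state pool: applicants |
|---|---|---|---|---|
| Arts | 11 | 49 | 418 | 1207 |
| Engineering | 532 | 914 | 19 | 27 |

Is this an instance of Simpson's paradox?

Yes

Arts: Pool A 11/49 = 22.4%, the out-of-state pool 418/1207 = 34.6% → the out-of-state pool
Engineering: Pool A 532/914 = 58.2%, the out-of-state pool 19/27 = 70.4% → the out-of-state pool
Overall: Pool A 543/963 = 56.4%, the out-of-state pool 437/1234 = 35.4% → Pool A
The out-of-state pool wins each department group but Pool A wins overall — the comparison reverses. The out-of-state pool's applicants skew toward Arts, which has a lower base rate.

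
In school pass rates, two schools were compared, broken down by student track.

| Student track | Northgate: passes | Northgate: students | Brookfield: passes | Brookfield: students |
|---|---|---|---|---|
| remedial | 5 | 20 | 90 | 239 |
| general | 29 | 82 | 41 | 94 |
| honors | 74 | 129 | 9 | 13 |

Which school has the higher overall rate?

Remedial: Northgate 5/20 = 25.0%, Brookfield 90/239 = 37.7% → Brookfield
General: Northgate 29/82 = 35.4%, Brookfield 41/94 = 43.6% → Brookfield
Honors: Northgate 74/129 = 57.4%, Brookfield 9/13 = 69.2% → Brookfield
Overall: Northgate 108/231 = 46.8%, Brookfield 140/346 = 40.5% → Northgate
(Brookfield wins every student group but Northgate wins overall — Brookfield's students skew toward the low-rate remedial group.)

Northgate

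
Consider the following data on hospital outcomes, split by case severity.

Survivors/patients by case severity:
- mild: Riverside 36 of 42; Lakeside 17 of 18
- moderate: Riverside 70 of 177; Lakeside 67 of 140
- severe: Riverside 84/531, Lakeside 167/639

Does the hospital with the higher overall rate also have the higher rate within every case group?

Mild: Riverside 36/42 = 85.7%, Lakeside 17/18 = 94.4% → Lakeside
Moderate: Riverside 70/177 = 39.5%, Lakeside 67/140 = 47.9% → Lakeside
Severe: Riverside 84/531 = 15.8%, Lakeside 167/639 = 26.1% → Lakeside
Overall: Riverside 190/750 = 25.3%, Lakeside 251/797 = 31.5% → Lakeside
Lakeside wins overall and in every case group — no reversal.

Yes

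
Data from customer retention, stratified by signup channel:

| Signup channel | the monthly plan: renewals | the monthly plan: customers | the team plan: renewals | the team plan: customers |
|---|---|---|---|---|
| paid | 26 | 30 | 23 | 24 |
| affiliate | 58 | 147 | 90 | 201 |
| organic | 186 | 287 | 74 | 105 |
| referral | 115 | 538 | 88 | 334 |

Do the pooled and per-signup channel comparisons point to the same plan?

Paid: the monthly plan 26/30 = 86.7%, the team plan 23/24 = 95.8% → the team plan
Affiliate: the monthly plan 58/147 = 39.5%, the team plan 90/201 = 44.8% → the team plan
Organic: the monthly plan 186/287 = 64.8%, the team plan 74/105 = 70.5% → the team plan
Referral: the monthly plan 115/538 = 21.4%, the team plan 88/334 = 26.3% → the team plan
Overall: the monthly plan 385/1002 = 38.4%, the team plan 275/664 = 41.4% → the team plan
The team plan wins overall and in every signup group — no reversal.

Yes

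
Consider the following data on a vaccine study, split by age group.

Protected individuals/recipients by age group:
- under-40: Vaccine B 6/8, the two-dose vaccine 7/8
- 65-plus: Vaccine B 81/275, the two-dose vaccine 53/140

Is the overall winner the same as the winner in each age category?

Under-40: Vaccine B 6/8 = 75.0%, the two-dose vaccine 7/8 = 87.5% → the two-dose vaccine
65-plus: Vaccine B 81/275 = 29.5%, the two-dose vaccine 53/140 = 37.9% → the two-dose vaccine
Overall: Vaccine B 87/283 = 30.7%, the two-dose vaccine 60/148 = 40.5% → the two-dose vaccine
The two-dose vaccine wins overall and in every age group — no reversal.

Yes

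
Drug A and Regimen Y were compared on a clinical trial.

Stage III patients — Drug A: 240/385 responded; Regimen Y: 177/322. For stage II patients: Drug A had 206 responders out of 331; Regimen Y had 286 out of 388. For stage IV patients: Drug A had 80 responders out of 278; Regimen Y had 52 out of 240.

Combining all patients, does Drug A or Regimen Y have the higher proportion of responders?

Stage III: Drug A 240/385 = 62.3%, Regimen Y 177/322 = 55.0% → Drug A
Stage II: Drug A 206/331 = 62.2%, Regimen Y 286/388 = 73.7% → Regimen Y
Stage IV: Drug A 80/278 = 28.8%, Regimen Y 52/240 = 21.7% → Drug A
Overall: Drug A 526/994 = 52.9%, Regimen Y 515/950 = 54.2% → Regimen Y
(Neither sweeps every disease group, but Regimen Y has the higher pooled rate.)

Regimen Y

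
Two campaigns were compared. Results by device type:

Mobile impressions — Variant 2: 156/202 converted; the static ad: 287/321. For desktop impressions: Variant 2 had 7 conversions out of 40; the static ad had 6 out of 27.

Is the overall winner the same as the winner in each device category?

Yes

Mobile: Variant 2 156/202 = 77.2%, the static ad 287/321 = 89.4% → the static ad
Desktop: Variant 2 7/40 = 17.5%, the static ad 6/27 = 22.2% → the static ad
Overall: Variant 2 163/242 = 67.4%, the static ad 293/348 = 84.2% → the static ad
The static ad wins overall and in every device group — no reversal.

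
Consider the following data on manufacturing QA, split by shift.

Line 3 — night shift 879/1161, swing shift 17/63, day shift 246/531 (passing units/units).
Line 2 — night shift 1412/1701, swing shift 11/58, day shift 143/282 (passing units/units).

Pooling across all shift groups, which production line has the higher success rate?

Line 2

Night shift: Line 3 879/1161 = 75.7%, Line 2 1412/1701 = 83.0% → Line 2
Swing shift: Line 3 17/63 = 27.0%, Line 2 11/58 = 19.0% → Line 3
Day shift: Line 3 246/531 = 46.3%, Line 2 143/282 = 50.7% → Line 2
Overall: Line 3 1142/1755 = 65.1%, Line 2 1566/2041 = 76.7% → Line 2
(Neither sweeps every shift group, but Line 2 has the higher pooled rate.)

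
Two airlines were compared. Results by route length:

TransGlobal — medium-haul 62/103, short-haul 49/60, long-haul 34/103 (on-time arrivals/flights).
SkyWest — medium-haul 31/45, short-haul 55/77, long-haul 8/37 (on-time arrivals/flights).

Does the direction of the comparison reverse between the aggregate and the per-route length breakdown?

Medium-haul: TransGlobal 62/103 = 60.2%, SkyWest 31/45 = 68.9% → SkyWest
Short-haul: TransGlobal 49/60 = 81.7%, SkyWest 55/77 = 71.4% → TransGlobal
Long-haul: TransGlobal 34/103 = 33.0%, SkyWest 8/37 = 21.6% → TransGlobal
Overall: TransGlobal 145/266 = 54.5%, SkyWest 94/159 = 59.1% → SkyWest
Neither sweeps: TransGlobal wins 2 of 3 groups, SkyWest wins 1. SkyWest wins overall but not every group — no Simpson reversal.

No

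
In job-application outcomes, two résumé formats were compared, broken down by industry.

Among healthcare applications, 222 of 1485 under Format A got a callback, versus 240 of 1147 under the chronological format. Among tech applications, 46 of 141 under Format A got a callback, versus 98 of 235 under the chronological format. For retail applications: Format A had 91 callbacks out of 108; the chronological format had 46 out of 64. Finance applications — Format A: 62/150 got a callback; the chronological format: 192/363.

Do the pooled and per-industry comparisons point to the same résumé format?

No

Healthcare: Format A 222/1485 = 14.9%, the chronological format 240/1147 = 20.9% → the chronological format
Tech: Format A 46/141 = 32.6%, the chronological format 98/235 = 41.7% → the chronological format
Retail: Format A 91/108 = 84.3%, the chronological format 46/64 = 71.9% → Format A
Finance: Format A 62/150 = 41.3%, the chronological format 192/363 = 52.9% → the chronological format
Overall: Format A 421/1884 = 22.3%, the chronological format 576/1809 = 31.8% → the chronological format
Neither sweeps: Format A wins 1 of 4 groups, the chronological format wins 3. The chronological format wins overall but not every group — no Simpson reversal.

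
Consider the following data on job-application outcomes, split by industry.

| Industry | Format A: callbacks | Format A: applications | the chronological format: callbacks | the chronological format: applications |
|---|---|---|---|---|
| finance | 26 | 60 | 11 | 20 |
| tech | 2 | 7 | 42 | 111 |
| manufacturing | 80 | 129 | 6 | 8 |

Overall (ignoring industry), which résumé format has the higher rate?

Finance: Format A 26/60 = 43.3%, the chronological format 11/20 = 55.0% → the chronological format
Tech: Format A 2/7 = 28.6%, the chronological format 42/111 = 37.8% → the chronological format
Manufacturing: Format A 80/129 = 62.0%, the chronological format 6/8 = 75.0% → the chronological format
Overall: Format A 108/196 = 55.1%, the chronological format 59/139 = 42.4% → Format A
(The chronological format wins every industry group but Format A wins overall — the chronological format's applications skew toward the low-rate tech group.)

Format A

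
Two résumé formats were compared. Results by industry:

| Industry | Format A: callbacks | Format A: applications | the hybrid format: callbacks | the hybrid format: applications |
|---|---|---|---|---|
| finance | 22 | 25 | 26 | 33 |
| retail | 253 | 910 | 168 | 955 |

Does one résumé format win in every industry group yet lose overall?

No

Finance: Format A 22/25 = 88.0%, the hybrid format 26/33 = 78.8% → Format A
Retail: Format A 253/910 = 27.8%, the hybrid format 168/955 = 17.6% → Format A
Overall: Format A 275/935 = 29.4%, the hybrid format 194/988 = 19.6% → Format A
Format A wins overall and in every industry group — no reversal.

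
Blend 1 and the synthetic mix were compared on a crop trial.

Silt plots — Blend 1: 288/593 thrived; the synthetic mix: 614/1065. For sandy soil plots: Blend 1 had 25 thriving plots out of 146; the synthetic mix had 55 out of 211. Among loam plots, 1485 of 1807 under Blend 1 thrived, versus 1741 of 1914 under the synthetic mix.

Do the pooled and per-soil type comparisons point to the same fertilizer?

Silt: Blend 1 288/593 = 48.6%, the synthetic mix 614/1065 = 57.7% → the synthetic mix
Sandy soil: Blend 1 25/146 = 17.1%, the synthetic mix 55/211 = 26.1% → the synthetic mix
Loam: Blend 1 1485/1807 = 82.2%, the synthetic mix 1741/1914 = 91.0% → the synthetic mix
Overall: Blend 1 1798/2546 = 70.6%, the synthetic mix 2410/3190 = 75.5% → the synthetic mix
The synthetic mix wins overall and in every soil group — no reversal.

Yes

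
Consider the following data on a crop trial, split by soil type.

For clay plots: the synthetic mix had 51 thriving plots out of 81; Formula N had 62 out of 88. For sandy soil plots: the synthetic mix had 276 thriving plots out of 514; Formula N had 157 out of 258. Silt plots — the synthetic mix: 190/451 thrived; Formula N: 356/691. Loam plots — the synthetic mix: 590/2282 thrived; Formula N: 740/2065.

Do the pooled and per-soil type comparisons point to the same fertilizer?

Clay: the synthetic mix 51/81 = 63.0%, Formula N 62/88 = 70.5% → Formula N
Sandy soil: the synthetic mix 276/514 = 53.7%, Formula N 157/258 = 60.9% → Formula N
Silt: the synthetic mix 190/451 = 42.1%, Formula N 356/691 = 51.5% → Formula N
Loam: the synthetic mix 590/2282 = 25.9%, Formula N 740/2065 = 35.8% → Formula N
Overall: the synthetic mix 1107/3328 = 33.3%, Formula N 1315/3102 = 42.4% → Formula N
Formula N wins overall and in every soil group — no reversal.

Yes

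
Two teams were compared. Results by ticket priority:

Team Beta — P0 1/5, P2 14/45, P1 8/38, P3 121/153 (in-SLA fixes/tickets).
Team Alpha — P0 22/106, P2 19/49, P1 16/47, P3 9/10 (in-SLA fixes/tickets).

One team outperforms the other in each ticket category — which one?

P0: Team Beta 1/5 = 20.0%, Team Alpha 22/106 = 20.8% → Team Alpha
P2: Team Beta 14/45 = 31.1%, Team Alpha 19/49 = 38.8% → Team Alpha
P1: Team Beta 8/38 = 21.1%, Team Alpha 16/47 = 34.0% → Team Alpha
P3: Team Beta 121/153 = 79.1%, Team Alpha 9/10 = 90.0% → Team Alpha
Team Alpha has the higher rate in all 4 groups.

Team Alpha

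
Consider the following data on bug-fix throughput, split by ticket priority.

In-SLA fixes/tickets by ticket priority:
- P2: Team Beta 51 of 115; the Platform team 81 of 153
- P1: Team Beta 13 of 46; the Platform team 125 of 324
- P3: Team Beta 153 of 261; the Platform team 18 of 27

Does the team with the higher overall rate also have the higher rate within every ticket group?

No

P2: Team Beta 51/115 = 44.3%, the Platform team 81/153 = 52.9% → the Platform team
P1: Team Beta 13/46 = 28.3%, the Platform team 125/324 = 38.6% → the Platform team
P3: Team Beta 153/261 = 58.6%, the Platform team 18/27 = 66.7% → the Platform team
Overall: Team Beta 217/422 = 51.4%, the Platform team 224/504 = 44.4% → Team Beta
The Platform team wins each ticket group but Team Beta wins overall — the comparison reverses. The Platform team's tickets skew toward P1, which has a lower base rate.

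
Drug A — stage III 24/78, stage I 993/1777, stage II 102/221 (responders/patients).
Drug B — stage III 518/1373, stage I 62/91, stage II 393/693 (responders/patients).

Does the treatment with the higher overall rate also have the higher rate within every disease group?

Stage III: Drug A 24/78 = 30.8%, Drug B 518/1373 = 37.7% → Drug B
Stage I: Drug A 993/1777 = 55.9%, Drug B 62/91 = 68.1% → Drug B
Stage II: Drug A 102/221 = 46.2%, Drug B 393/693 = 56.7% → Drug B
Overall: Drug A 1119/2076 = 53.9%, Drug B 973/2157 = 45.1% → Drug A
Drug B wins each disease group but Drug A wins overall — the comparison reverses. Drug B's patients skew toward stage III, which has a lower base rate.

No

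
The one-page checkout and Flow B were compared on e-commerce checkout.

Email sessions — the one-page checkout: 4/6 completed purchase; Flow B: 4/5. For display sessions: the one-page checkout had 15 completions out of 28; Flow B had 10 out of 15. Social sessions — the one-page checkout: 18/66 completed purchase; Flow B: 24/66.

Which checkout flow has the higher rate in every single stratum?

Flow B

Email: the one-page checkout 4/6 = 66.7%, Flow B 4/5 = 80.0% → Flow B
Display: the one-page checkout 15/28 = 53.6%, Flow B 10/15 = 66.7% → Flow B
Social: the one-page checkout 18/66 = 27.3%, Flow B 24/66 = 36.4% → Flow B
Flow B has the higher rate in all 3 groups.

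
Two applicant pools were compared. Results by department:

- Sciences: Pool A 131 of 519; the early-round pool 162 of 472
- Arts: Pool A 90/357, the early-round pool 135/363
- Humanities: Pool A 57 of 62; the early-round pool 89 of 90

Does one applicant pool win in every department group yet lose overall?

Sciences: Pool A 131/519 = 25.2%, the early-round pool 162/472 = 34.3% → the early-round pool
Arts: Pool A 90/357 = 25.2%, the early-round pool 135/363 = 37.2% → the early-round pool
Humanities: Pool A 57/62 = 91.9%, the early-round pool 89/90 = 98.9% → the early-round pool
Overall: Pool A 278/938 = 29.6%, the early-round pool 386/925 = 41.7% → the early-round pool
The early-round pool wins overall and in every department group — no reversal.

No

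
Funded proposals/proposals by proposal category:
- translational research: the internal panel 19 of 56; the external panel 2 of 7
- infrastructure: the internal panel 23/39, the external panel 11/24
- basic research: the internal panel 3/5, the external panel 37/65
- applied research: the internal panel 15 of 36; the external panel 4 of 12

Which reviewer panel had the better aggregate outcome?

Translational research: the internal panel 19/56 = 33.9%, the external panel 2/7 = 28.6% → the internal panel
Infrastructure: the internal panel 23/39 = 59.0%, the external panel 11/24 = 45.8% → the internal panel
Basic research: the internal panel 3/5 = 60.0%, the external panel 37/65 = 56.9% → the internal panel
Applied research: the internal panel 15/36 = 41.7%, the external panel 4/12 = 33.3% → the internal panel
Overall: the internal panel 60/136 = 44.1%, the external panel 54/108 = 50.0% → the external panel
(The internal panel wins every proposal group but the external panel wins overall — the internal panel's proposals skew toward the low-rate translational research group.)

the external panel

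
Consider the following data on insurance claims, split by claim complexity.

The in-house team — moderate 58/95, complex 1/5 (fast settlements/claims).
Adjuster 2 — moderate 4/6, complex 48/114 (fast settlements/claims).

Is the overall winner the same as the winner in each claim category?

Moderate: the in-house team 58/95 = 61.1%, Adjuster 2 4/6 = 66.7% → Adjuster 2
Complex: the in-house team 1/5 = 20.0%, Adjuster 2 48/114 = 42.1% → Adjuster 2
Overall: the in-house team 59/100 = 59.0%, Adjuster 2 52/120 = 43.3% → the in-house team
Adjuster 2 wins each claim group but the in-house team wins overall — the comparison reverses. Adjuster 2's claims skew toward complex, which has a lower base rate.

No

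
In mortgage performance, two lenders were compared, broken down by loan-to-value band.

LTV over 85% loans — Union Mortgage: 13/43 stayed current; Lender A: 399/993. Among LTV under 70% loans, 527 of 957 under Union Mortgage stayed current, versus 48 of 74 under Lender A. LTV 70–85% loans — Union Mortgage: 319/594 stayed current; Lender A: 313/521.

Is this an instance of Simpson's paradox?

LTV over 85%: Union Mortgage 13/43 = 30.2%, Lender A 399/993 = 40.2% → Lender A
LTV under 70%: Union Mortgage 527/957 = 55.1%, Lender A 48/74 = 64.9% → Lender A
LTV 70–85%: Union Mortgage 319/594 = 53.7%, Lender A 313/521 = 60.1% → Lender A
Overall: Union Mortgage 859/1594 = 53.9%, Lender A 760/1588 = 47.9% → Union Mortgage
Lender A wins each loan-to-value group but Union Mortgage wins overall — the comparison reverses. Lender A's loans skew toward LTV over 85%, which has a lower base rate.

Yes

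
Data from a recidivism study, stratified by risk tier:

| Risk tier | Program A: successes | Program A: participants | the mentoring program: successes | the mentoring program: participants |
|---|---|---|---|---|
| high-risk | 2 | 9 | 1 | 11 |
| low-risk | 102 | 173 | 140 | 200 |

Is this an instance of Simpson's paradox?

No

High-risk: Program A 2/9 = 22.2%, the mentoring program 1/11 = 9.1% → Program A
Low-risk: Program A 102/173 = 59.0%, the mentoring program 140/200 = 70.0% → the mentoring program
Overall: Program A 104/182 = 57.1%, the mentoring program 141/211 = 66.8% → the mentoring program
Neither sweeps: Program A wins 1 of 2 groups, the mentoring program wins 1. The mentoring program wins overall but not every group — no Simpson reversal.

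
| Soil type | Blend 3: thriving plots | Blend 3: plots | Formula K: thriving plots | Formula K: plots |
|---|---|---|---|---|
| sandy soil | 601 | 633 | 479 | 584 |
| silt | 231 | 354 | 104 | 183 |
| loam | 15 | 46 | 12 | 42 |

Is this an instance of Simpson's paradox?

No

Sandy soil: Blend 3 601/633 = 94.9%, Formula K 479/584 = 82.0% → Blend 3
Silt: Blend 3 231/354 = 65.3%, Formula K 104/183 = 56.8% → Blend 3
Loam: Blend 3 15/46 = 32.6%, Formula K 12/42 = 28.6% → Blend 3
Overall: Blend 3 847/1033 = 82.0%, Formula K 595/809 = 73.5% → Blend 3
Blend 3 wins overall and in every soil group — no reversal.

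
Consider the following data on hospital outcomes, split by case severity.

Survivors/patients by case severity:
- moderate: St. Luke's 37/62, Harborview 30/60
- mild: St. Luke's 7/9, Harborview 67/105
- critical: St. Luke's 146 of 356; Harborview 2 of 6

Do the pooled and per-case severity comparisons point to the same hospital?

No

Moderate: St. Luke's 37/62 = 59.7%, Harborview 30/60 = 50.0% → St. Luke's
Mild: St. Luke's 7/9 = 77.8%, Harborview 67/105 = 63.8% → St. Luke's
Critical: St. Luke's 146/356 = 41.0%, Harborview 2/6 = 33.3% → St. Luke's
Overall: St. Luke's 190/427 = 44.5%, Harborview 99/171 = 57.9% → Harborview
St. Luke's wins each case group but Harborview wins overall — the comparison reverses. St. Luke's's patients skew toward critical, which has a lower base rate.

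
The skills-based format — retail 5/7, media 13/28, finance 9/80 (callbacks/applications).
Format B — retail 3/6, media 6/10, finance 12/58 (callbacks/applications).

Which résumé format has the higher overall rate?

Retail: the skills-based format 5/7 = 71.4%, Format B 3/6 = 50.0% → the skills-based format
Media: the skills-based format 13/28 = 46.4%, Format B 6/10 = 60.0% → Format B
Finance: the skills-based format 9/80 = 11.2%, Format B 12/58 = 20.7% → Format B
Overall: the skills-based format 27/115 = 23.5%, Format B 21/74 = 28.4% → Format B
(Neither sweeps every industry group, but Format B has the higher pooled rate.)

Format B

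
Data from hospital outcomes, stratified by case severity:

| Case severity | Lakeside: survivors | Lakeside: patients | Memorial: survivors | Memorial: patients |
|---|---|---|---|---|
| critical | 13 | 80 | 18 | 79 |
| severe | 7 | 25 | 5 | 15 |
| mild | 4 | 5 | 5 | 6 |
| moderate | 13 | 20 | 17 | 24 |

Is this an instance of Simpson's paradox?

Critical: Lakeside 13/80 = 16.2%, Memorial 18/79 = 22.8% → Memorial
Severe: Lakeside 7/25 = 28.0%, Memorial 5/15 = 33.3% → Memorial
Mild: Lakeside 4/5 = 80.0%, Memorial 5/6 = 83.3% → Memorial
Moderate: Lakeside 13/20 = 65.0%, Memorial 17/24 = 70.8% → Memorial
Overall: Lakeside 37/130 = 28.5%, Memorial 45/124 = 36.3% → Memorial
Memorial wins overall and in every case group — no reversal.

No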